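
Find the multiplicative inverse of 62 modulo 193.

Apply the Euclidean algorithm and back-substitute:
193 = 3×62 + 7
62 = 8×7 + 6
7 = 1×6 + 1
6 = 6×1 + 0
gcd(62, 193) = 1, so the inverse exists.
Back-substitute for 1:
1 = 1×7 − 1×6
  = −1×62 + 9×7
  = 9×193 − 28×62
So 62⁻¹ ≡ −28 ≡ 165 (mod 193).

165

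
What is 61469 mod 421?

61469 = 146·421 + 3, so 61469 ≡ 3 (mod 421).

3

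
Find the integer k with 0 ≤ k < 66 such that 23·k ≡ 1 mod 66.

23

66 = 2·23 + 20
23 = 1·20 + 3
20 = 6·3 + 2
3 = 1·2 + 1
2 = 2·1 + 0
gcd(23, 66) = 1, so the inverse exists.
Back-substitute for 1:
1 = 1·3 − 1·2
  = −1·20 + 7·3
  = 7·23 − 8·20
  = −8·66 + 23·23
So 23⁻¹ ≡ 23 (mod 66).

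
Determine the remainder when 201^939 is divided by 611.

398

By square-and-multiply:
201^1 ≡ 201 (mod 611)
201^2 ≡ 201^2 = 40401 ≡ 75 (mod 611)
201^4 ≡ 75^2 = 5625 ≡ 126 (mod 611)
201^8 ≡ 126^2 = 15876 ≡ 601 (mod 611)
201^16 ≡ 601^2 = 361201 ≡ 100 (mod 611)
201^32 ≡ 100^2 = 10000 ≡ 224 (mod 611)
201^64 ≡ 224^2 = 50176 ≡ 74 (mod 611)
201^128 ≡ 74^2 = 5476 ≡ 588 (mod 611)
201^256 ≡ 588^2 = 345744 ≡ 529 (mod 611)
201^512 ≡ 529^2 = 279841 ≡ 3 (mod 611)
201^939 = 201^512 · 201^256 · 201^128 · 201^32 · 201^8 · 201^2 · 201^1 ≡ 3 · 529 · 588 · 224 · 601 · 75 · 201 (mod 611).
Accumulate the product:
3 · 529 = 1587 ≡ 365
365 · 588 = 214620 ≡ 159
159 · 224 = 35616 ≡ 178
178 · 601 = 106978 ≡ 53
53 · 75 = 3975 ≡ 309
309 · 201 = 62109 ≡ 398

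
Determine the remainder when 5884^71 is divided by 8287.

5884^1 ≡ 5884 (mod 8287)
5884^2 ≡ 5884^2 = 34621456 ≡ 6657 (mod 8287)
5884^4 ≡ 6657^2 = 44315649 ≡ 5060 (mod 8287)
5884^8 ≡ 5060^2 = 25603600 ≡ 5057 (mod 8287)
5884^16 ≡ 5057^2 = 25573249 ≡ 7854 (mod 8287)
5884^32 ≡ 7854^2 = 61685316 ≡ 5175 (mod 8287)
5884^64 ≡ 5175^2 = 26780625 ≡ 5328 (mod 8287)
5884^71 = 5884^64 · 5884^4 · 5884^2 · 5884^1 ≡ 5328 · 5060 · 6657 · 5884 (mod 8287).
Accumulate the product:
5328 · 5060 = 26959680 ≡ 2069
2069 · 6657 = 13773333 ≡ 339
339 · 5884 = 1994676 ≡ 5796

5796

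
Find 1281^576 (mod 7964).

7661

By square-and-multiply:
576 in binary is 1001000000, i.e. 576 = 512 + 64.
1281^1 ≡ 1281 (mod 7964)
1281^2 ≡ 1281^2 = 1640961 ≡ 377 (mod 7964)
1281^4 ≡ 377^2 = 142129 ≡ 6741 (mod 7964)
1281^8 ≡ 6741^2 = 45441081 ≡ 6461 (mod 7964)
1281^16 ≡ 6461^2 = 41744521 ≡ 5197 (mod 7964)
1281^32 ≡ 5197^2 = 27008809 ≡ 2885 (mod 7964)
1281^64 ≡ 2885^2 = 8323225 ≡ 845 (mod 7964)
1281^128 ≡ 845^2 = 714025 ≡ 5229 (mod 7964)
1281^256 ≡ 5229^2 = 27342441 ≡ 2029 (mod 7964)
1281^512 ≡ 2029^2 = 4116841 ≡ 7417 (mod 7964)
1281^576 = 1281^512 × 1281^64 ≡ 7417 × 845 (mod 7964).
7417 × 845 = 6267365 ≡ 7661 (mod 7964).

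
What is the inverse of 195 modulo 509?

By the extended Euclidean algorithm:
509 = 2×195 + 119
195 = 1×119 + 76
119 = 1×76 + 43
76 = 1×43 + 33
43 = 1×33 + 10
33 = 3×10 + 3
10 = 3×3 + 1
3 = 3×1 + 0
gcd(195, 509) = 1, so the inverse exists.
Bézout: 1 = 59×509 − 154×195.
So 195⁻¹ ≡ −154 ≡ 355 (mod 509).

355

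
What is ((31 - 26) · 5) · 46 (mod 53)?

37

31 - 26 = 5
5 · 5 = 25
25 · 46 = 1150 ≡ 37 (mod 53)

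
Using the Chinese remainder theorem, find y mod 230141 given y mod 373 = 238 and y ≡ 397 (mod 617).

373⁻¹ mod 617: 373*397 ≡ 1 (mod 617), so 373⁻¹ ≡ 397.
y = 238 + 373*((397 − 238)*397 mod 617) = 238 + 373*189 = 70735.

70735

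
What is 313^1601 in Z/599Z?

216

313^1 ≡ 313 (mod 599)
313^2 ≡ 313^2 = 97969 ≡ 332 (mod 599)
313^4 ≡ 332^2 = 110224 ≡ 8 (mod 599)
313^8 ≡ 8^2 = 64 (mod 599)
313^16 ≡ 64^2 = 4096 ≡ 502 (mod 599)
313^32 ≡ 502^2 = 252004 ≡ 424 (mod 599)
313^64 ≡ 424^2 = 179776 ≡ 76 (mod 599)
313^128 ≡ 76^2 = 5776 ≡ 385 (mod 599)
313^256 ≡ 385^2 = 148225 ≡ 272 (mod 599)
313^512 ≡ 272^2 = 73984 ≡ 307 (mod 599)
313^1024 ≡ 307^2 = 94249 ≡ 206 (mod 599)
313^1601 = 313^1024 × 313^512 × 313^64 × 313^1 ≡ 206 × 307 × 76 × 313 (mod 599).
Accumulate the product:
206 × 307 = 63242 ≡ 347
347 × 76 = 26372 ≡ 16
16 × 313 = 5008 ≡ 216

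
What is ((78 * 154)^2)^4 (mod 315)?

78 * 154 = 12012 ≡ 42 (mod 315)
(42)^2 ≡ 189 (mod 315)
(189)^4 ≡ 126 (mod 315)

126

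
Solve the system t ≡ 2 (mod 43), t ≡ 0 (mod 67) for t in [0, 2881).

43⁻¹ mod 67: 43·53 ≡ 1 (mod 67), so 43⁻¹ ≡ 53.
t = 2 + 43·((0 − 2)·53 mod 67) = 2 + 43·28 = 1206.
Check: 1206 mod 43 = 2, 1206 mod 67 = 0. ✓

1206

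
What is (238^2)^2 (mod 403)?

(238)^2 ≡ 224 (mod 403)
(224)^2 ≡ 204 (mod 403)

204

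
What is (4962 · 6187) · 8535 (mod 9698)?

4962 · 6187 = 30699894 ≡ 5724 (mod 9698)
5724 · 8535 = 48854340 ≡ 5514 (mod 9698)

5514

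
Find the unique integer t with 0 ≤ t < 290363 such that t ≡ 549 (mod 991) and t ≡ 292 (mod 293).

991⁻¹ mod 293: 991·259 ≡ 1 (mod 293), so 991⁻¹ ≡ 259.
t = 549 + 991·((292 − 549)·259 mod 293) = 549 + 991·241 = 239380.

239380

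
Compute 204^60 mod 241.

177

60 in binary is 111100, i.e. 60 = 32 + 16 + 8 + 4.
204^1 ≡ 204 (mod 241)
204^2 ≡ 204^2 = 41616 ≡ 164 (mod 241)
204^4 ≡ 164^2 = 26896 ≡ 145 (mod 241)
204^8 ≡ 145^2 = 21025 ≡ 58 (mod 241)
204^16 ≡ 58^2 = 3364 ≡ 231 (mod 241)
204^32 ≡ 231^2 = 53361 ≡ 100 (mod 241)
204^60 = 204^32 * 204^16 * 204^8 * 204^4 ≡ 100 * 231 * 58 * 145 (mod 241).
Accumulate the product:
100 * 231 = 23100 ≡ 205
205 * 58 = 11890 ≡ 81
81 * 145 = 11745 ≡ 177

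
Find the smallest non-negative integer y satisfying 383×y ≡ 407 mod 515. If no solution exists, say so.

gcd(383, 515) = 1, so a unique solution mod 515 exists.
383⁻¹ ≡ 277 (mod 515).
y ≡ 277×407 ≡ 469 (mod 515).

469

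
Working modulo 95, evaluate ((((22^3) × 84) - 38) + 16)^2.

(22)^3 ≡ 8 (mod 95)
8 × 84 = 672 ≡ 7 (mod 95)
7 - 38 = -31 ≡ 64 (mod 95)
64 + 16 = 80
(80)^2 ≡ 35 (mod 95)

35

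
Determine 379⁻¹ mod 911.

649

By the extended Euclidean algorithm:
911 = 2*379 + 153
379 = 2*153 + 73
153 = 2*73 + 7
73 = 10*7 + 3
7 = 2*3 + 1
3 = 3*1 + 0
gcd(379, 911) = 1, so the inverse exists.
Back-substitute for 1:
1 = 1*7 − 2*3
  = −2*73 + 21*7
  = 21*153 − 44*73
  = −44*379 + 109*153
  = 109*911 − 262*379
So 379⁻¹ ≡ −262 ≡ 649 (mod 911).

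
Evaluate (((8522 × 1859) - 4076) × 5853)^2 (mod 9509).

8522 × 1859 = 15842398 ≡ 404 (mod 9509)
404 - 4076 = -3672 ≡ 5837 (mod 9509)
5837 × 5853 = 34163961 ≡ 7633 (mod 9509)
(7633)^2 ≡ 1046 (mod 9509)

1046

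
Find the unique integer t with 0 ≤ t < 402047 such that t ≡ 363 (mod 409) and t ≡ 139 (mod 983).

409⁻¹ mod 983: 409×560 ≡ 1 (mod 983), so 409⁻¹ ≡ 560.
t = 363 + 409×((139 − 363)×560 mod 983) = 363 + 409×384 = 157419.
Check: 157419 mod 409 = 363, 157419 mod 983 = 139. ✓

157419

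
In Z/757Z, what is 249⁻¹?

681

By the extended Euclidean algorithm:
757 = 3*249 + 10
249 = 24*10 + 9
10 = 1*9 + 1
9 = 9*1 + 0
gcd(249, 757) = 1, so the inverse exists.
Bézout: 1 = 25*757 − 76*249.
So 249⁻¹ ≡ −76 ≡ 681 (mod 757).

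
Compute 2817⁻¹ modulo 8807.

8238

8807 = 3*2817 + 356
2817 = 7*356 + 325
356 = 1*325 + 31
325 = 10*31 + 15
31 = 2*15 + 1
15 = 15*1 + 0
gcd(2817, 8807) = 1, so the inverse exists.
Bézout: 1 = 182*8807 − 569*2817.
So 2817⁻¹ ≡ −569 ≡ 8238 (mod 8807).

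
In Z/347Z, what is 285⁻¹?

319

By the extended Euclidean algorithm:
347 = 1·285 + 62
285 = 4·62 + 37
62 = 1·37 + 25
37 = 1·25 + 12
25 = 2·12 + 1
12 = 12·1 + 0
gcd(285, 347) = 1, so the inverse exists.
Back-substitute for 1:
1 = 1·25 − 2·12
  = −2·37 + 3·25
  = 3·62 − 5·37
  = −5·285 + 23·62
  = 23·347 − 28·285
So 285⁻¹ ≡ −28 ≡ 319 (mod 347).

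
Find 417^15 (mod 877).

157

15 in binary is 1111, i.e. 15 = 8 + 4 + 2 + 1.
417^1 ≡ 417 (mod 877)
417^2 ≡ 417^2 = 173889 ≡ 243 (mod 877)
417^4 ≡ 243^2 = 59049 ≡ 290 (mod 877)
417^8 ≡ 290^2 = 84100 ≡ 785 (mod 877)
417^15 = 417^8 × 417^4 × 417^2 × 417^1 ≡ 785 × 290 × 243 × 417 (mod 877).
Accumulate the product:
785 × 290 = 227650 ≡ 507
507 × 243 = 123201 ≡ 421
421 × 417 = 175557 ≡ 157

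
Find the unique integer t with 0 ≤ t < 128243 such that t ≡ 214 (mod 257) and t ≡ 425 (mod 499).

257⁻¹ mod 499: 257·233 ≡ 1 (mod 499), so 257⁻¹ ≡ 233.
t = 214 + 257·((425 − 214)·233 mod 499) = 214 + 257·261 = 67291.
Check: 67291 mod 257 = 214, 67291 mod 499 = 425. ✓

67291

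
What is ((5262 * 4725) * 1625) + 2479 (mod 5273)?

745

5262 * 4725 = 24862950 ≡ 755 (mod 5273)
755 * 1625 = 1226875 ≡ 3539 (mod 5273)
3539 + 2479 = 6018 ≡ 745 (mod 5273)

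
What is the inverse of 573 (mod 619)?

148

619 = 1×573 + 46
573 = 12×46 + 21
46 = 2×21 + 4
21 = 5×4 + 1
4 = 4×1 + 0
gcd(573, 619) = 1, so the inverse exists.
Bézout: 1 = −137×619 + 148×573.
So 573⁻¹ ≡ 148 (mod 619).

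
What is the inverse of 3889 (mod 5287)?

5287 = 1×3889 + 1398
3889 = 2×1398 + 1093
1398 = 1×1093 + 305
1093 = 3×305 + 178
305 = 1×178 + 127
178 = 1×127 + 51
127 = 2×51 + 25
51 = 2×25 + 1
25 = 25×1 + 0
gcd(3889, 5287) = 1, so the inverse exists.
Bézout: 1 = −153×5287 + 208×3889.
So 3889⁻¹ ≡ 208 (mod 5287).

208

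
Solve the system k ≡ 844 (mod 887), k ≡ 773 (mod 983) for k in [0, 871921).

428378

887⁻¹ mod 983: 887·727 ≡ 1 (mod 983), so 887⁻¹ ≡ 727.
k = 844 + 887·((773 − 844)·727 mod 983) = 844 + 887·482 = 428378.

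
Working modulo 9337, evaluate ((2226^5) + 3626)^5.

(2226)^5 ≡ 8177 (mod 9337)
8177 + 3626 = 11803 ≡ 2466 (mod 9337)
(2466)^5 ≡ 7116 (mod 9337)

7116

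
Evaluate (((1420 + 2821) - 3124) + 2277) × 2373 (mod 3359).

1420 + 2821 = 4241 ≡ 882 (mod 3359)
882 - 3124 = -2242 ≡ 1117 (mod 3359)
1117 + 2277 = 3394 ≡ 35 (mod 3359)
35 × 2373 = 83055 ≡ 2439 (mod 3359)

2439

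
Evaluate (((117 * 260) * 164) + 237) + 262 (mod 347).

117 * 260 = 30420 ≡ 231 (mod 347)
231 * 164 = 37884 ≡ 61 (mod 347)
61 + 237 = 298
298 + 262 = 560 ≡ 213 (mod 347)

213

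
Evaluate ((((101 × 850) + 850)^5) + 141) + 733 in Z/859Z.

800

101 × 850 = 85850 ≡ 809 (mod 859)
809 + 850 = 1659 ≡ 800 (mod 859)
(800)^5 ≡ 785 (mod 859)
785 + 141 = 926 ≡ 67 (mod 859)
67 + 733 = 800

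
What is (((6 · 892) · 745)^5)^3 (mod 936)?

6 · 892 = 5352 ≡ 672 (mod 936)
672 · 745 = 500640 ≡ 816 (mod 936)
(816)^5 ≡ 576 (mod 936)
(576)^3 ≡ 792 (mod 936)

792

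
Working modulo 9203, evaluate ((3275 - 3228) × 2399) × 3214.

3275 - 3228 = 47
47 × 2399 = 112753 ≡ 2317 (mod 9203)
2317 × 3214 = 7446838 ≡ 1611 (mod 9203)

1611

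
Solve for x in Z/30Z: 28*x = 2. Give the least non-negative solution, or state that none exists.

14

gcd(28, 30) = 2, and 2 | 2, so solutions exist.
Divide through by 2: 14*x ≡ 1 (mod 15).
14⁻¹ ≡ 14 (mod 15).
x ≡ 14*1 ≡ 14 (mod 15).
The smallest non-negative solution is x = 14.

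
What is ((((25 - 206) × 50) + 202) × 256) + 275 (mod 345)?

112

25 - 206 = -181 ≡ 164 (mod 345)
164 × 50 = 8200 ≡ 265 (mod 345)
265 + 202 = 467 ≡ 122 (mod 345)
122 × 256 = 31232 ≡ 182 (mod 345)
182 + 275 = 457 ≡ 112 (mod 345)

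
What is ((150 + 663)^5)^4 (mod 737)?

150 + 663 = 813 ≡ 76 (mod 737)
(76)^5 ≡ 692 (mod 737)
(692)^4 ≡ 694 (mod 737)

694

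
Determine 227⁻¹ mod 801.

801 = 3·227 + 120
227 = 1·120 + 107
120 = 1·107 + 13
107 = 8·13 + 3
13 = 4·3 + 1
3 = 3·1 + 0
gcd(227, 801) = 1, so the inverse exists.
Bézout: 1 = 70·801 − 247·227.
So 227⁻¹ ≡ −247 ≡ 554 (mod 801).

554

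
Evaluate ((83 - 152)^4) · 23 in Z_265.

83 - 152 = -69 ≡ 196 (mod 265)
(196)^4 ≡ 81 (mod 265)
81 · 23 = 1863 ≡ 8 (mod 265)

8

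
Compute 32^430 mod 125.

Compute successive squares:
32^1 ≡ 32 (mod 125)
32^2 ≡ 32^2 = 1024 ≡ 24 (mod 125)
32^4 ≡ 24^2 = 576 ≡ 76 (mod 125)
32^8 ≡ 76^2 = 5776 ≡ 26 (mod 125)
32^16 ≡ 26^2 = 676 ≡ 51 (mod 125)
32^32 ≡ 51^2 = 2601 ≡ 101 (mod 125)
32^64 ≡ 101^2 = 10201 ≡ 76 (mod 125)
32^128 ≡ 76^2 = 5776 ≡ 26 (mod 125)
32^256 ≡ 26^2 = 676 ≡ 51 (mod 125)
32^430 = 32^256 * 32^128 * 32^32 * 32^8 * 32^4 * 32^2 ≡ 51 * 26 * 101 * 26 * 76 * 24 (mod 125).
Accumulate the product:
51 * 26 = 1326 ≡ 76
76 * 101 = 7676 ≡ 51
51 * 26 = 1326 ≡ 76
76 * 76 = 5776 ≡ 26
26 * 24 = 624 ≡ 124

124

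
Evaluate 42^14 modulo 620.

By square-and-multiply:
14 in binary is 1110, i.e. 14 = 8 + 4 + 2.
42^1 ≡ 42 (mod 620)
42^2 ≡ 42^2 = 1764 ≡ 524 (mod 620)
42^4 ≡ 524^2 = 274576 ≡ 536 (mod 620)
42^8 ≡ 536^2 = 287296 ≡ 236 (mod 620)
42^14 = 42^8 * 42^4 * 42^2 ≡ 236 * 536 * 524 (mod 620).
Accumulate the product:
236 * 536 = 126496 ≡ 16
16 * 524 = 8384 ≡ 324

324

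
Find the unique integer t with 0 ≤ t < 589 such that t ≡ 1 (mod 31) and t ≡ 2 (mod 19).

31⁻¹ mod 19: 31×8 ≡ 1 (mod 19), so 31⁻¹ ≡ 8.
t = 1 + 31×((2 − 1)×8 mod 19) = 1 + 31×8 = 249.

249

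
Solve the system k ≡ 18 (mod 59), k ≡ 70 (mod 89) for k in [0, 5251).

1316

59⁻¹ mod 89: 59*86 ≡ 1 (mod 89), so 59⁻¹ ≡ 86.
k = 18 + 59*((70 − 18)*86 mod 89) = 18 + 59*22 = 1316.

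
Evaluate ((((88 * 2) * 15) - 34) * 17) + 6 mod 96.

52

88 * 2 = 176 ≡ 80 (mod 96)
80 * 15 = 1200 ≡ 48 (mod 96)
48 - 34 = 14
14 * 17 = 238 ≡ 46 (mod 96)
46 + 6 = 52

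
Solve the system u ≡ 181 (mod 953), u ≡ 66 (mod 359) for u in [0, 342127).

953⁻¹ mod 359: 953×55 ≡ 1 (mod 359), so 953⁻¹ ≡ 55.
u = 181 + 953×((66 − 181)×55 mod 359) = 181 + 953×137 = 130742.

130742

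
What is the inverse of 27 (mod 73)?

73 = 2*27 + 19
27 = 1*19 + 8
19 = 2*8 + 3
8 = 2*3 + 2
3 = 1*2 + 1
2 = 2*1 + 0
gcd(27, 73) = 1, so the inverse exists.
Bézout: 1 = 10*73 − 27*27.
So 27⁻¹ ≡ −27 ≡ 46 (mod 73).

46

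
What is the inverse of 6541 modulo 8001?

8001 = 1×6541 + 1460
6541 = 4×1460 + 701
1460 = 2×701 + 58
701 = 12×58 + 5
58 = 11×5 + 3
5 = 1×3 + 2
3 = 1×2 + 1
2 = 2×1 + 0
gcd(6541, 8001) = 1, so the inverse exists.
Back-substitute for 1:
1 = 1×3 − 1×2
  = −1×5 + 2×3
  = 2×58 − 23×5
  = −23×701 + 278×58
  = 278×1460 − 579×701
  = −579×6541 + 2594×1460
  = 2594×8001 − 3173×6541
So 6541⁻¹ ≡ −3173 ≡ 4828 (mod 8001).

4828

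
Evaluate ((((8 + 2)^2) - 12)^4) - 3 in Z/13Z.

0

8 + 2 = 10
(10)^2 ≡ 9 (mod 13)
9 - 12 = -3 ≡ 10 (mod 13)
(10)^4 ≡ 3 (mod 13)
3 - 3 = 0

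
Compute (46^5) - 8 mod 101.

(46)^5 ≡ 39 (mod 101)
39 - 8 = 31

31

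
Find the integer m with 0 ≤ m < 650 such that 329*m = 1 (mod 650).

Apply the Euclidean algorithm and back-substitute:
650 = 1·329 + 321
329 = 1·321 + 8
321 = 40·8 + 1
8 = 8·1 + 0
gcd(329, 650) = 1, so the inverse exists.
Back-substitute for 1:
1 = 1·321 − 40·8
  = −40·329 + 41·321
  = 41·650 − 81·329
So 329⁻¹ ≡ −81 ≡ 569 (mod 650).

569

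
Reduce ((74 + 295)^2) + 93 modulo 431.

58

74 + 295 = 369
(369)^2 ≡ 396 (mod 431)
396 + 93 = 489 ≡ 58 (mod 431)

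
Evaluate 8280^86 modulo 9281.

823

86 in binary is 1010110, i.e. 86 = 64 + 16 + 4 + 2.
8280^1 ≡ 8280 (mod 9281)
8280^2 ≡ 8280^2 = 68558400 ≡ 8934 (mod 9281)
8280^4 ≡ 8934^2 = 79816356 ≡ 9037 (mod 9281)
8280^8 ≡ 9037^2 = 81667369 ≡ 3850 (mod 9281)
8280^16 ≡ 3850^2 = 14822500 ≡ 743 (mod 9281)
8280^32 ≡ 743^2 = 552049 ≡ 4470 (mod 9281)
8280^64 ≡ 4470^2 = 19980900 ≡ 8188 (mod 9281)
8280^86 = 8280^64 × 8280^16 × 8280^4 × 8280^2 ≡ 8188 × 743 × 9037 × 8934 (mod 9281).
Accumulate the product:
8188 × 743 = 6083684 ≡ 4629
4629 × 9037 = 41832273 ≡ 2806
2806 × 8934 = 25068804 ≡ 823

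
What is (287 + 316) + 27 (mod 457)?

173

287 + 316 = 603 ≡ 146 (mod 457)
146 + 27 = 173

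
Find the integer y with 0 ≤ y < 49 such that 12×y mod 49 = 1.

45

49 = 4*12 + 1
12 = 12*1 + 0
gcd(12, 49) = 1, so the inverse exists.
Back-substitute for 1:
1 = 1*49 − 4*12
So 12⁻¹ ≡ −4 ≡ 45 (mod 49).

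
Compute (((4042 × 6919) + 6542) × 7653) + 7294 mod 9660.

9574

4042 × 6919 = 27966598 ≡ 898 (mod 9660)
898 + 6542 = 7440
7440 × 7653 = 56938320 ≡ 2280 (mod 9660)
2280 + 7294 = 9574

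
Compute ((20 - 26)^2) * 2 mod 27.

20 - 26 = -6 ≡ 21 (mod 27)
(21)^2 ≡ 9 (mod 27)
9 * 2 = 18

18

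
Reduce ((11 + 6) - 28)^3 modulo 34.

11 + 6 = 17
17 - 28 = -11 ≡ 23 (mod 34)
(23)^3 ≡ 29 (mod 34)

29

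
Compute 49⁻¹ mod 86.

By the extended Euclidean algorithm:
86 = 1*49 + 37
49 = 1*37 + 12
37 = 3*12 + 1
12 = 12*1 + 0
gcd(49, 86) = 1, so the inverse exists.
Bézout: 1 = 4*86 − 7*49.
So 49⁻¹ ≡ −7 ≡ 79 (mod 86).

79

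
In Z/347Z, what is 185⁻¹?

332

By the extended Euclidean algorithm:
347 = 1×185 + 162
185 = 1×162 + 23
162 = 7×23 + 1
23 = 23×1 + 0
gcd(185, 347) = 1, so the inverse exists.
Bézout: 1 = 8×347 − 15×185.
So 185⁻¹ ≡ −15 ≡ 332 (mod 347).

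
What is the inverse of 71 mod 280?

71

280 = 3*71 + 67
71 = 1*67 + 4
67 = 16*4 + 3
4 = 1*3 + 1
3 = 3*1 + 0
gcd(71, 280) = 1, so the inverse exists.
Bézout: 1 = −18*280 + 71*71.
So 71⁻¹ ≡ 71 (mod 280).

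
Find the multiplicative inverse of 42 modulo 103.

By the extended Euclidean algorithm:
103 = 2*42 + 19
42 = 2*19 + 4
19 = 4*4 + 3
4 = 1*3 + 1
3 = 3*1 + 0
gcd(42, 103) = 1, so the inverse exists.
Back-substitute for 1:
1 = 1*4 − 1*3
  = −1*19 + 5*4
  = 5*42 − 11*19
  = −11*103 + 27*42
So 42⁻¹ ≡ 27 (mod 103).

27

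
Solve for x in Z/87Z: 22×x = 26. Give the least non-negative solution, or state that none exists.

17

gcd(22, 87) = 1, so a unique solution mod 87 exists.
22⁻¹ ≡ 4 (mod 87).
x ≡ 4×26 ≡ 17 (mod 87).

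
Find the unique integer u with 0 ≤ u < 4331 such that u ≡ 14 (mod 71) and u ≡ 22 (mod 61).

71⁻¹ mod 61: 71*55 ≡ 1 (mod 61), so 71⁻¹ ≡ 55.
u = 14 + 71*((22 − 14)*55 mod 61) = 14 + 71*13 = 937.

937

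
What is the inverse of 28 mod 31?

10

31 = 1×28 + 3
28 = 9×3 + 1
3 = 3×1 + 0
gcd(28, 31) = 1, so the inverse exists.
Back-substitute for 1:
1 = 1×28 − 9×3
  = −9×31 + 10×28
So 28⁻¹ ≡ 10 (mod 31).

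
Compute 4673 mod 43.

29

4673 = 108*43 + 29, so 4673 ≡ 29 (mod 43).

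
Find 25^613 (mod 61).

57

By square-and-multiply:
613 in binary is 1001100101, i.e. 613 = 512 + 64 + 32 + 4 + 1.
25^1 ≡ 25 (mod 61)
25^2 ≡ 25^2 = 625 ≡ 15 (mod 61)
25^4 ≡ 15^2 = 225 ≡ 42 (mod 61)
25^8 ≡ 42^2 = 1764 ≡ 56 (mod 61)
25^16 ≡ 56^2 = 3136 ≡ 25 (mod 61)
25^32 ≡ 25^2 = 625 ≡ 15 (mod 61)
25^64 ≡ 15^2 = 225 ≡ 42 (mod 61)
25^128 ≡ 42^2 = 1764 ≡ 56 (mod 61)
25^256 ≡ 56^2 = 3136 ≡ 25 (mod 61)
25^512 ≡ 25^2 = 625 ≡ 15 (mod 61)
25^613 = 25^512 · 25^64 · 25^32 · 25^4 · 25^1 ≡ 15 · 42 · 15 · 42 · 25 (mod 61).
Accumulate the product:
15 · 42 = 630 ≡ 20
20 · 15 = 300 ≡ 56
56 · 42 = 2352 ≡ 34
34 · 25 = 850 ≡ 57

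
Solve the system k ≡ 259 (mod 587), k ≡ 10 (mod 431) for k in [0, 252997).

587⁻¹ mod 431: 587×268 ≡ 1 (mod 431), so 587⁻¹ ≡ 268.
k = 259 + 587×((10 − 259)×268 mod 431) = 259 + 587×73 = 43110.

43110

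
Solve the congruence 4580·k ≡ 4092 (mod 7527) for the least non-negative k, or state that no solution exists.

gcd(4580, 7527) = 1, so a unique solution mod 7527 exists.
4580⁻¹ ≡ 6536 (mod 7527).
k ≡ 6536·4092 ≡ 1881 (mod 7527).

1881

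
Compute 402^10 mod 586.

10 in binary is 1010, i.e. 10 = 8 + 2.
402^1 ≡ 402 (mod 586)
402^2 ≡ 402^2 = 161604 ≡ 454 (mod 586)
402^4 ≡ 454^2 = 206116 ≡ 430 (mod 586)
402^8 ≡ 430^2 = 184900 ≡ 310 (mod 586)
402^10 = 402^8 · 402^2 ≡ 310 · 454 (mod 586).
310 · 454 = 140740 ≡ 100 (mod 586).

100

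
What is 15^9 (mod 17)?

9 in binary is 1001, i.e. 9 = 8 + 1.
15^1 ≡ 15 (mod 17)
15^2 ≡ 15^2 = 225 ≡ 4 (mod 17)
15^4 ≡ 4^2 = 16 (mod 17)
15^8 ≡ 16^2 = 256 ≡ 1 (mod 17)
15^9 = 15^8 · 15^1 ≡ 1 · 15 (mod 17).
1 · 15 = 15 ≡ 15 (mod 17).

15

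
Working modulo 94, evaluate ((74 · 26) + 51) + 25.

26

74 · 26 = 1924 ≡ 44 (mod 94)
44 + 51 = 95 ≡ 1 (mod 94)
1 + 25 = 26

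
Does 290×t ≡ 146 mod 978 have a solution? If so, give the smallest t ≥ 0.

gcd(290, 978) = 2, and 2 | 146, so solutions exist.
Divide through by 2: 145×t = 73 (mod 489).
145⁻¹ ≡ 172 (mod 489).
t ≡ 172×73 ≡ 331 (mod 489).
The smallest non-negative solution is t = 331.

331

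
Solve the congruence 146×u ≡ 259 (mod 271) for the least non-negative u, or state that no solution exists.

115

gcd(146, 271) = 1, so a unique solution mod 271 exists.
146⁻¹ ≡ 13 (mod 271).
u ≡ 13×259 ≡ 115 (mod 271).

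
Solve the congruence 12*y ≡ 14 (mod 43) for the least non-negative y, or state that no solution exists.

37

gcd(12, 43) = 1, so a unique solution mod 43 exists.
12⁻¹ ≡ 18 (mod 43).
y ≡ 18*14 ≡ 37 (mod 43).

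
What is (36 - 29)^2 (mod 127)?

49

36 - 29 = 7
(7)^2 ≡ 49 (mod 127)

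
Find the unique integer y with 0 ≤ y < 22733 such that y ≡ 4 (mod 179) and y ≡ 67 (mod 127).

20768

179⁻¹ mod 127: 179·22 ≡ 1 (mod 127), so 179⁻¹ ≡ 22.
y = 4 + 179·((67 − 4)·22 mod 127) = 4 + 179·116 = 20768.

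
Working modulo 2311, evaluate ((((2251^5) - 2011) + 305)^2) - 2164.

(2251)^5 ≡ 658 (mod 2311)
658 - 2011 = -1353 ≡ 958 (mod 2311)
958 + 305 = 1263
(1263)^2 ≡ 579 (mod 2311)
579 - 2164 = -1585 ≡ 726 (mod 2311)

726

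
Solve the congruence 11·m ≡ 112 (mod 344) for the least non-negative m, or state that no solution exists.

104

gcd(11, 344) = 1, so a unique solution mod 344 exists.
11⁻¹ ≡ 219 (mod 344).
m ≡ 219·112 ≡ 104 (mod 344).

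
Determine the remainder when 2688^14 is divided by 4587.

2688^1 ≡ 2688 (mod 4587)
2688^2 ≡ 2688^2 = 7225344 ≡ 819 (mod 4587)
2688^4 ≡ 819^2 = 670761 ≡ 1059 (mod 4587)
2688^8 ≡ 1059^2 = 1121481 ≡ 2253 (mod 4587)
2688^14 = 2688^8 × 2688^4 × 2688^2 ≡ 2253 × 1059 × 819 (mod 4587).
Accumulate the product:
2253 × 1059 = 2385927 ≡ 687
687 × 819 = 562653 ≡ 3039

3039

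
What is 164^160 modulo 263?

179

164^1 ≡ 164 (mod 263)
164^2 ≡ 164^2 = 26896 ≡ 70 (mod 263)
164^4 ≡ 70^2 = 4900 ≡ 166 (mod 263)
164^8 ≡ 166^2 = 27556 ≡ 204 (mod 263)
164^16 ≡ 204^2 = 41616 ≡ 62 (mod 263)
164^32 ≡ 62^2 = 3844 ≡ 162 (mod 263)
164^64 ≡ 162^2 = 26244 ≡ 207 (mod 263)
164^128 ≡ 207^2 = 42849 ≡ 243 (mod 263)
164^160 = 164^128 × 164^32 ≡ 243 × 162 (mod 263).
243 × 162 = 39366 ≡ 179 (mod 263).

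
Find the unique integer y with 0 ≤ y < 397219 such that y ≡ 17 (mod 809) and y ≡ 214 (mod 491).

224110

809⁻¹ mod 491: 809*298 ≡ 1 (mod 491), so 809⁻¹ ≡ 298.
y = 17 + 809*((214 − 17)*298 mod 491) = 17 + 809*277 = 224110.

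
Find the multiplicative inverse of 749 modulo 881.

594

By the extended Euclidean algorithm:
881 = 1*749 + 132
749 = 5*132 + 89
132 = 1*89 + 43
89 = 2*43 + 3
43 = 14*3 + 1
3 = 3*1 + 0
gcd(749, 881) = 1, so the inverse exists.
Back-substitute for 1:
1 = 1*43 − 14*3
  = −14*89 + 29*43
  = 29*132 − 43*89
  = −43*749 + 244*132
  = 244*881 − 287*749
So 749⁻¹ ≡ −287 ≡ 594 (mod 881).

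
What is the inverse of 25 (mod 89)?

57

Run the extended Euclidean algorithm:
89 = 3*25 + 14
25 = 1*14 + 11
14 = 1*11 + 3
11 = 3*3 + 2
3 = 1*2 + 1
2 = 2*1 + 0
gcd(25, 89) = 1, so the inverse exists.
Back-substitute for 1:
1 = 1*3 − 1*2
  = −1*11 + 4*3
  = 4*14 − 5*11
  = −5*25 + 9*14
  = 9*89 − 32*25
So 25⁻¹ ≡ −32 ≡ 57 (mod 89).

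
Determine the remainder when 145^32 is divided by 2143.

145^1 ≡ 145 (mod 2143)
145^2 ≡ 145^2 = 21025 ≡ 1738 (mod 2143)
145^4 ≡ 1738^2 = 3020644 ≡ 1157 (mod 2143)
145^8 ≡ 1157^2 = 1338649 ≡ 1417 (mod 2143)
145^16 ≡ 1417^2 = 2007889 ≡ 2041 (mod 2143)
145^32 ≡ 2041^2 = 4165681 ≡ 1832 (mod 2143)
So 145^32 ≡ 1832 (mod 2143).

1832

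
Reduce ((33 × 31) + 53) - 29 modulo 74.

33 × 31 = 1023 ≡ 61 (mod 74)
61 + 53 = 114 ≡ 40 (mod 74)
40 - 29 = 11

11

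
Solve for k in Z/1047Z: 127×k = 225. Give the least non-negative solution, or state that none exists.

381

gcd(127, 1047) = 1, so a unique solution mod 1047 exists.
127⁻¹ ≡ 709 (mod 1047).
k ≡ 709×225 ≡ 381 (mod 1047).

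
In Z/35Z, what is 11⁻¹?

16

35 = 3*11 + 2
11 = 5*2 + 1
2 = 2*1 + 0
gcd(11, 35) = 1, so the inverse exists.
Back-substitute for 1:
1 = 1*11 − 5*2
  = −5*35 + 16*11
So 11⁻¹ ≡ 16 (mod 35).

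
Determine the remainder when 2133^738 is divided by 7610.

4679

By square-and-multiply:
738 in binary is 1011100010, i.e. 738 = 512 + 128 + 64 + 32 + 2.
2133^1 ≡ 2133 (mod 7610)
2133^2 ≡ 2133^2 = 4549689 ≡ 6519 (mod 7610)
2133^4 ≡ 6519^2 = 42497361 ≡ 3121 (mod 7610)
2133^8 ≡ 3121^2 = 9740641 ≡ 7451 (mod 7610)
2133^16 ≡ 7451^2 = 55517401 ≡ 2451 (mod 7610)
2133^32 ≡ 2451^2 = 6007401 ≡ 3111 (mod 7610)
2133^64 ≡ 3111^2 = 9678321 ≡ 6011 (mod 7610)
2133^128 ≡ 6011^2 = 36132121 ≡ 7451 (mod 7610)
2133^256 ≡ 7451^2 = 55517401 ≡ 2451 (mod 7610)
2133^512 ≡ 2451^2 = 6007401 ≡ 3111 (mod 7610)
2133^738 = 2133^512 * 2133^128 * 2133^64 * 2133^32 * 2133^2 ≡ 3111 * 7451 * 6011 * 3111 * 6519 (mod 7610).
Accumulate the product:
3111 * 7451 = 23180061 ≡ 1
1 * 6011 = 6011
6011 * 3111 = 18700221 ≡ 2451
2451 * 6519 = 15978069 ≡ 4679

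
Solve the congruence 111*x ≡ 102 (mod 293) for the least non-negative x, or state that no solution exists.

gcd(111, 293) = 1, so a unique solution mod 293 exists.
111⁻¹ ≡ 66 (mod 293).
x ≡ 66*102 ≡ 286 (mod 293).

286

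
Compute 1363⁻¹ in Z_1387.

Apply the Euclidean algorithm and back-substitute:
1387 = 1×1363 + 24
1363 = 56×24 + 19
24 = 1×19 + 5
19 = 3×5 + 4
5 = 1×4 + 1
4 = 4×1 + 0
gcd(1363, 1387) = 1, so the inverse exists.
Back-substitute for 1:
1 = 1×5 − 1×4
  = −1×19 + 4×5
  = 4×24 − 5×19
  = −5×1363 + 284×24
  = 284×1387 − 289×1363
So 1363⁻¹ ≡ −289 ≡ 1098 (mod 1387).

1098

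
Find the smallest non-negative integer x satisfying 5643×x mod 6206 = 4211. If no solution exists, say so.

gcd(5643, 6206) = 1, so a unique solution mod 6206 exists.
5643⁻¹ ≡ 1433 (mod 6206).
x ≡ 1433×4211 ≡ 2131 (mod 6206).

2131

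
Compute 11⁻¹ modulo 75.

41

By the extended Euclidean algorithm:
75 = 6*11 + 9
11 = 1*9 + 2
9 = 4*2 + 1
2 = 2*1 + 0
gcd(11, 75) = 1, so the inverse exists.
Back-substitute for 1:
1 = 1*9 − 4*2
  = −4*11 + 5*9
  = 5*75 − 34*11
So 11⁻¹ ≡ −34 ≡ 41 (mod 75).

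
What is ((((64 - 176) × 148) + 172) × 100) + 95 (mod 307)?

303

64 - 176 = -112 ≡ 195 (mod 307)
195 × 148 = 28860 ≡ 2 (mod 307)
2 + 172 = 174
174 × 100 = 17400 ≡ 208 (mod 307)
208 + 95 = 303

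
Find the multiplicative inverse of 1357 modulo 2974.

835

By the extended Euclidean algorithm:
2974 = 2×1357 + 260
1357 = 5×260 + 57
260 = 4×57 + 32
57 = 1×32 + 25
32 = 1×25 + 7
25 = 3×7 + 4
7 = 1×4 + 3
4 = 1×3 + 1
3 = 3×1 + 0
gcd(1357, 2974) = 1, so the inverse exists.
Back-substitute for 1:
1 = 1×4 − 1×3
  = −1×7 + 2×4
  = 2×25 − 7×7
  = −7×32 + 9×25
  = 9×57 − 16×32
  = −16×260 + 73×57
  = 73×1357 − 381×260
  = −381×2974 + 835×1357
So 1357⁻¹ ≡ 835 (mod 2974).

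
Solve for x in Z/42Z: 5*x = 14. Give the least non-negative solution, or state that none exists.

28

gcd(5, 42) = 1, so a unique solution mod 42 exists.
5⁻¹ ≡ 17 (mod 42).
x ≡ 17*14 ≡ 28 (mod 42).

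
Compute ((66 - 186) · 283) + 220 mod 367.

66 - 186 = -120 ≡ 247 (mod 367)
247 · 283 = 69901 ≡ 171 (mod 367)
171 + 220 = 391 ≡ 24 (mod 367)

24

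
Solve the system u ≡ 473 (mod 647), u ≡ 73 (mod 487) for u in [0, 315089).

647⁻¹ mod 487: 647·417 ≡ 1 (mod 487), so 647⁻¹ ≡ 417.
u = 473 + 647·((73 − 473)·417 mod 487) = 473 + 647·241 = 156400.
Check: 156400 mod 647 = 473, 156400 mod 487 = 73. ✓

156400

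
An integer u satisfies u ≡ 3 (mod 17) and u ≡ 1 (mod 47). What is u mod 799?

377

17⁻¹ mod 47: 17*36 ≡ 1 (mod 47), so 17⁻¹ ≡ 36.
u = 3 + 17*((1 − 3)*36 mod 47) = 3 + 17*22 = 377.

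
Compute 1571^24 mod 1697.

24 in binary is 11000, i.e. 24 = 16 + 8.
1571^1 ≡ 1571 (mod 1697)
1571^2 ≡ 1571^2 = 2468041 ≡ 603 (mod 1697)
1571^4 ≡ 603^2 = 363609 ≡ 451 (mod 1697)
1571^8 ≡ 451^2 = 203401 ≡ 1458 (mod 1697)
1571^16 ≡ 1458^2 = 2125764 ≡ 1120 (mod 1697)
1571^24 = 1571^16 * 1571^8 ≡ 1120 * 1458 (mod 1697).
1120 * 1458 = 1632960 ≡ 446 (mod 1697).

446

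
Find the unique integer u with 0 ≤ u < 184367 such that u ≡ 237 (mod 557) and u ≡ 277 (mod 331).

96598

557⁻¹ mod 331: 557·145 ≡ 1 (mod 331), so 557⁻¹ ≡ 145.
u = 237 + 557·((277 − 237)·145 mod 331) = 237 + 557·173 = 96598.
Check: 96598 mod 557 = 237, 96598 mod 331 = 277. ✓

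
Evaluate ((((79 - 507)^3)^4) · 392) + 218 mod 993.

79 - 507 = -428 ≡ 565 (mod 993)
(565)^3 ≡ 556 (mod 993)
(556)^4 ≡ 655 (mod 993)
655 · 392 = 256760 ≡ 566 (mod 993)
566 + 218 = 784

784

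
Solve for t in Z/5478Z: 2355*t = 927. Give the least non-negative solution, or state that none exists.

gcd(2355, 5478) = 3, and 3 | 927, so solutions exist.
Divide through by 3: 785*t = 309 (mod 1826).
785⁻¹ ≡ 1719 (mod 1826).
t ≡ 1719*309 ≡ 1631 (mod 1826).
The smallest non-negative solution is t = 1631.

1631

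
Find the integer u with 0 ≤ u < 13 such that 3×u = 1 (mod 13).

9

Apply the Euclidean algorithm and back-substitute:
13 = 4×3 + 1
3 = 3×1 + 0
gcd(3, 13) = 1, so the inverse exists.
Back-substitute for 1:
1 = 1×13 − 4×3
So 3⁻¹ ≡ −4 ≡ 9 (mod 13).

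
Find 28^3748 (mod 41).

31

28^1 ≡ 28 (mod 41)
28^2 ≡ 28^2 = 784 ≡ 5 (mod 41)
28^4 ≡ 5^2 = 25 (mod 41)
28^8 ≡ 25^2 = 625 ≡ 10 (mod 41)
28^16 ≡ 10^2 = 100 ≡ 18 (mod 41)
28^32 ≡ 18^2 = 324 ≡ 37 (mod 41)
28^64 ≡ 37^2 = 1369 ≡ 16 (mod 41)
28^128 ≡ 16^2 = 256 ≡ 10 (mod 41)
28^256 ≡ 10^2 = 100 ≡ 18 (mod 41)
28^512 ≡ 18^2 = 324 ≡ 37 (mod 41)
28^1024 ≡ 37^2 = 1369 ≡ 16 (mod 41)
28^2048 ≡ 16^2 = 256 ≡ 10 (mod 41)
28^3748 = 28^2048 * 28^1024 * 28^512 * 28^128 * 28^32 * 28^4 ≡ 10 * 16 * 37 * 10 * 37 * 25 (mod 41).
Accumulate the product:
10 * 16 = 160 ≡ 37
37 * 37 = 1369 ≡ 16
16 * 10 = 160 ≡ 37
37 * 37 = 1369 ≡ 16
16 * 25 = 400 ≡ 31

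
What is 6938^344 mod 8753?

7276

By square-and-multiply:
6938^1 ≡ 6938 (mod 8753)
6938^2 ≡ 6938^2 = 48135844 ≡ 3097 (mod 8753)
6938^4 ≡ 3097^2 = 9591409 ≡ 6874 (mod 8753)
6938^8 ≡ 6874^2 = 47251876 ≡ 3182 (mod 8753)
6938^16 ≡ 3182^2 = 10125124 ≡ 6656 (mod 8753)
6938^32 ≡ 6656^2 = 44302336 ≡ 3403 (mod 8753)
6938^64 ≡ 3403^2 = 11580409 ≡ 190 (mod 8753)
6938^128 ≡ 190^2 = 36100 ≡ 1088 (mod 8753)
6938^256 ≡ 1088^2 = 1183744 ≡ 2089 (mod 8753)
6938^344 = 6938^256 * 6938^64 * 6938^16 * 6938^8 ≡ 2089 * 190 * 6656 * 3182 (mod 8753).
Accumulate the product:
2089 * 190 = 396910 ≡ 3025
3025 * 6656 = 20134400 ≡ 2500
2500 * 3182 = 7955000 ≡ 7276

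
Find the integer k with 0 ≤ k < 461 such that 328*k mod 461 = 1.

409

Run the extended Euclidean algorithm:
461 = 1·328 + 133
328 = 2·133 + 62
133 = 2·62 + 9
62 = 6·9 + 8
9 = 1·8 + 1
8 = 8·1 + 0
gcd(328, 461) = 1, so the inverse exists.
Bézout: 1 = 37·461 − 52·328.
So 328⁻¹ ≡ −52 ≡ 409 (mod 461).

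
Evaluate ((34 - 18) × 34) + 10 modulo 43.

34 - 18 = 16
16 × 34 = 544 ≡ 28 (mod 43)
28 + 10 = 38

38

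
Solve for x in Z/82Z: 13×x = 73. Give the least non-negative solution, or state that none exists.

75

gcd(13, 82) = 1, so a unique solution mod 82 exists.
13⁻¹ ≡ 19 (mod 82).
x ≡ 19×73 ≡ 75 (mod 82).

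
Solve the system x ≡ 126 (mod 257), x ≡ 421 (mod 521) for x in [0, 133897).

35849

257⁻¹ mod 521: 257×223 ≡ 1 (mod 521), so 257⁻¹ ≡ 223.
x = 126 + 257×((421 − 126)×223 mod 521) = 126 + 257×139 = 35849.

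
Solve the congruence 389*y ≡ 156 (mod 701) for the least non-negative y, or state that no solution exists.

gcd(389, 701) = 1, so a unique solution mod 701 exists.
389⁻¹ ≡ 173 (mod 701).
y ≡ 173*156 ≡ 350 (mod 701).

350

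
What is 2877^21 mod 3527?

903

2877^1 ≡ 2877 (mod 3527)
2877^2 ≡ 2877^2 = 8277129 ≡ 2787 (mod 3527)
2877^4 ≡ 2787^2 = 7767369 ≡ 915 (mod 3527)
2877^8 ≡ 915^2 = 837225 ≡ 1326 (mod 3527)
2877^16 ≡ 1326^2 = 1758276 ≡ 1830 (mod 3527)
2877^21 = 2877^16 × 2877^4 × 2877^1 ≡ 1830 × 915 × 2877 (mod 3527).
Accumulate the product:
1830 × 915 = 1674450 ≡ 2652
2652 × 2877 = 7629804 ≡ 903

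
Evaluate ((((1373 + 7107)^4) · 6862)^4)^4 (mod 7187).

1373 + 7107 = 8480 ≡ 1293 (mod 7187)
(1293)^4 ≡ 6674 (mod 7187)
6674 · 6862 = 45796988 ≡ 1424 (mod 7187)
(1424)^4 ≡ 527 (mod 7187)
(527)^4 ≡ 5178 (mod 7187)

5178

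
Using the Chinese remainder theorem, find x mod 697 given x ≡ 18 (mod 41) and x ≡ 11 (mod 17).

674

41⁻¹ mod 17: 41*5 ≡ 1 (mod 17), so 41⁻¹ ≡ 5.
x = 18 + 41*((11 − 18)*5 mod 17) = 18 + 41*16 = 674.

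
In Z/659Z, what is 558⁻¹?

398

Run the extended Euclidean algorithm:
659 = 1·558 + 101
558 = 5·101 + 53
101 = 1·53 + 48
53 = 1·48 + 5
48 = 9·5 + 3
5 = 1·3 + 2
3 = 1·2 + 1
2 = 2·1 + 0
gcd(558, 659) = 1, so the inverse exists.
Back-substitute for 1:
1 = 1·3 − 1·2
  = −1·5 + 2·3
  = 2·48 − 19·5
  = −19·53 + 21·48
  = 21·101 − 40·53
  = −40·558 + 221·101
  = 221·659 − 261·558
So 558⁻¹ ≡ −261 ≡ 398 (mod 659).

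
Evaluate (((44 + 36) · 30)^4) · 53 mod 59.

1

44 + 36 = 80 ≡ 21 (mod 59)
21 · 30 = 630 ≡ 40 (mod 59)
(40)^4 ≡ 49 (mod 59)
49 · 53 = 2597 ≡ 1 (mod 59)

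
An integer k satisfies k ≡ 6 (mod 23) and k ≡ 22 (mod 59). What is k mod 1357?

1202

23⁻¹ mod 59: 23×18 ≡ 1 (mod 59), so 23⁻¹ ≡ 18.
k = 6 + 23×((22 − 6)×18 mod 59) = 6 + 23×52 = 1202.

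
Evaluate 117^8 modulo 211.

Compute successive squares:
117^1 ≡ 117 (mod 211)
117^2 ≡ 117^2 = 13689 ≡ 185 (mod 211)
117^4 ≡ 185^2 = 34225 ≡ 43 (mod 211)
117^8 ≡ 43^2 = 1849 ≡ 161 (mod 211)
So 117^8 ≡ 161 (mod 211).

161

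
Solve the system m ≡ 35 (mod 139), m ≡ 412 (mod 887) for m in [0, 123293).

5734

139⁻¹ mod 887: 139×753 ≡ 1 (mod 887), so 139⁻¹ ≡ 753.
m = 35 + 139×((412 − 35)×753 mod 887) = 35 + 139×41 = 5734.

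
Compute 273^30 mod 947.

273^1 ≡ 273 (mod 947)
273^2 ≡ 273^2 = 74529 ≡ 663 (mod 947)
273^4 ≡ 663^2 = 439569 ≡ 161 (mod 947)
273^8 ≡ 161^2 = 25921 ≡ 352 (mod 947)
273^16 ≡ 352^2 = 123904 ≡ 794 (mod 947)
273^30 = 273^16 * 273^8 * 273^4 * 273^2 ≡ 794 * 352 * 161 * 663 (mod 947).
Accumulate the product:
794 * 352 = 279488 ≡ 123
123 * 161 = 19803 ≡ 863
863 * 663 = 572169 ≡ 181

181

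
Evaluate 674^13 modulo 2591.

2052

13 in binary is 1101, i.e. 13 = 8 + 4 + 1.
674^1 ≡ 674 (mod 2591)
674^2 ≡ 674^2 = 454276 ≡ 851 (mod 2591)
674^4 ≡ 851^2 = 724201 ≡ 1312 (mod 2591)
674^8 ≡ 1312^2 = 1721344 ≡ 920 (mod 2591)
674^13 = 674^8 · 674^4 · 674^1 ≡ 920 · 1312 · 674 (mod 2591).
Accumulate the product:
920 · 1312 = 1207040 ≡ 2225
2225 · 674 = 1499650 ≡ 2052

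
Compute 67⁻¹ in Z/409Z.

116

By the extended Euclidean algorithm:
409 = 6·67 + 7
67 = 9·7 + 4
7 = 1·4 + 3
4 = 1·3 + 1
3 = 3·1 + 0
gcd(67, 409) = 1, so the inverse exists.
Bézout: 1 = −19·409 + 116·67.
So 67⁻¹ ≡ 116 (mod 409).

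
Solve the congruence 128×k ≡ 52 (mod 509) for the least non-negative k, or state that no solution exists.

239

gcd(128, 509) = 1, so a unique solution mod 509 exists.
128⁻¹ ≡ 171 (mod 509).
k ≡ 171×52 ≡ 239 (mod 509).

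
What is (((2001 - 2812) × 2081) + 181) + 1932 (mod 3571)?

3505

2001 - 2812 = -811 ≡ 2760 (mod 3571)
2760 × 2081 = 5743560 ≡ 1392 (mod 3571)
1392 + 181 = 1573
1573 + 1932 = 3505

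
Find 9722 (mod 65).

37

9722 = 149*65 + 37, so 9722 ≡ 37 (mod 65).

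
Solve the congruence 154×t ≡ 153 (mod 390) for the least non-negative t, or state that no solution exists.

gcd(154, 390) = 2, and 2 does not divide 153.
So the congruence has no solution.

no solution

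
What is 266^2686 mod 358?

Using repeated squaring:
2686 in binary is 101001111110, i.e. 2686 = 2048 + 512 + 64 + 32 + 16 + 8 + 4 + 2.
266^1 ≡ 266 (mod 358)
266^2 ≡ 266^2 = 70756 ≡ 230 (mod 358)
266^4 ≡ 230^2 = 52900 ≡ 274 (mod 358)
266^8 ≡ 274^2 = 75076 ≡ 254 (mod 358)
266^16 ≡ 254^2 = 64516 ≡ 76 (mod 358)
266^32 ≡ 76^2 = 5776 ≡ 48 (mod 358)
266^64 ≡ 48^2 = 2304 ≡ 156 (mod 358)
266^128 ≡ 156^2 = 24336 ≡ 350 (mod 358)
266^256 ≡ 350^2 = 122500 ≡ 64 (mod 358)
266^512 ≡ 64^2 = 4096 ≡ 158 (mod 358)
266^1024 ≡ 158^2 = 24964 ≡ 262 (mod 358)
266^2048 ≡ 262^2 = 68644 ≡ 266 (mod 358)
266^2686 = 266^2048 × 266^512 × 266^64 × 266^32 × 266^16 × 266^8 × 266^4 × 266^2 ≡ 266 × 158 × 156 × 48 × 76 × 254 × 274 × 230 (mod 358).
Accumulate the product:
266 × 158 = 42028 ≡ 142
142 × 156 = 22152 ≡ 314
314 × 48 = 15072 ≡ 36
36 × 76 = 2736 ≡ 230
230 × 254 = 58420 ≡ 66
66 × 274 = 18084 ≡ 184
184 × 230 = 42320 ≡ 76

76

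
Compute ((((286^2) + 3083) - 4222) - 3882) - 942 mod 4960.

1433

(286)^2 ≡ 2436 (mod 4960)
2436 + 3083 = 5519 ≡ 559 (mod 4960)
559 - 4222 = -3663 ≡ 1297 (mod 4960)
1297 - 3882 = -2585 ≡ 2375 (mod 4960)
2375 - 942 = 1433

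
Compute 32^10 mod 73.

Using repeated squaring:
10 in binary is 1010, i.e. 10 = 8 + 2.
32^1 ≡ 32 (mod 73)
32^2 ≡ 32^2 = 1024 ≡ 2 (mod 73)
32^4 ≡ 2^2 = 4 (mod 73)
32^8 ≡ 4^2 = 16 (mod 73)
32^10 = 32^8 * 32^2 ≡ 16 * 2 (mod 73).
16 * 2 = 32 ≡ 32 (mod 73).

32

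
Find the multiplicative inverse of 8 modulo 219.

Apply the Euclidean algorithm and back-substitute:
219 = 27×8 + 3
8 = 2×3 + 2
3 = 1×2 + 1
2 = 2×1 + 0
gcd(8, 219) = 1, so the inverse exists.
Bézout: 1 = 3×219 − 82×8.
So 8⁻¹ ≡ −82 ≡ 137 (mod 219).

137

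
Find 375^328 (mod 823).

375^1 ≡ 375 (mod 823)
375^2 ≡ 375^2 = 140625 ≡ 715 (mod 823)
375^4 ≡ 715^2 = 511225 ≡ 142 (mod 823)
375^8 ≡ 142^2 = 20164 ≡ 412 (mod 823)
375^16 ≡ 412^2 = 169744 ≡ 206 (mod 823)
375^32 ≡ 206^2 = 42436 ≡ 463 (mod 823)
375^64 ≡ 463^2 = 214369 ≡ 389 (mod 823)
375^128 ≡ 389^2 = 151321 ≡ 712 (mod 823)
375^256 ≡ 712^2 = 506944 ≡ 799 (mod 823)
375^328 = 375^256 * 375^64 * 375^8 ≡ 799 * 389 * 412 (mod 823).
Accumulate the product:
799 * 389 = 310811 ≡ 540
540 * 412 = 222480 ≡ 270

270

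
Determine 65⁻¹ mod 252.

By the extended Euclidean algorithm:
252 = 3·65 + 57
65 = 1·57 + 8
57 = 7·8 + 1
8 = 8·1 + 0
gcd(65, 252) = 1, so the inverse exists.
Back-substitute for 1:
1 = 1·57 − 7·8
  = −7·65 + 8·57
  = 8·252 − 31·65
So 65⁻¹ ≡ −31 ≡ 221 (mod 252).

221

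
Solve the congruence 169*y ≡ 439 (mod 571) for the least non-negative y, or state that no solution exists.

gcd(169, 571) = 1, so a unique solution mod 571 exists.
169⁻¹ ≡ 223 (mod 571).
y ≡ 223*439 ≡ 256 (mod 571).

256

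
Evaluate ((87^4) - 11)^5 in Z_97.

(87)^4 ≡ 9 (mod 97)
9 - 11 = -2 ≡ 95 (mod 97)
(95)^5 ≡ 65 (mod 97)

65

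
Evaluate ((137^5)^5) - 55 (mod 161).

(137)^5 ≡ 114 (mod 161)
(114)^5 ≡ 137 (mod 161)
137 - 55 = 82

82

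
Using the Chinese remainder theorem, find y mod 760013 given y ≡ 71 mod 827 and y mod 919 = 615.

61269

827⁻¹ mod 919: 827×909 ≡ 1 (mod 919), so 827⁻¹ ≡ 909.
y = 71 + 827×((615 − 71)×909 mod 919) = 71 + 827×74 = 61269.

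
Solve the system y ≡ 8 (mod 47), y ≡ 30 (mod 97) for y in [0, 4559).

47⁻¹ mod 97: 47*64 ≡ 1 (mod 97), so 47⁻¹ ≡ 64.
y = 8 + 47*((30 − 8)*64 mod 97) = 8 + 47*50 = 2358.

2358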